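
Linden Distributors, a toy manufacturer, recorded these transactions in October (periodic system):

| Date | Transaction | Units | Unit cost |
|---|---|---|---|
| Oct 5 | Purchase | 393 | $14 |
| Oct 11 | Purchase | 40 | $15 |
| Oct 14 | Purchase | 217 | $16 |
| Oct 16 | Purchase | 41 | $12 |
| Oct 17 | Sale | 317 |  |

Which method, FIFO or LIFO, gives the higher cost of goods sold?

FIFO COGS: 317 @ $14 = $4,438
LIFO COGS: 41 @ $12 + 217 @ $16 + 40 @ $15 + 19 @ $14 = $4,830

LIFO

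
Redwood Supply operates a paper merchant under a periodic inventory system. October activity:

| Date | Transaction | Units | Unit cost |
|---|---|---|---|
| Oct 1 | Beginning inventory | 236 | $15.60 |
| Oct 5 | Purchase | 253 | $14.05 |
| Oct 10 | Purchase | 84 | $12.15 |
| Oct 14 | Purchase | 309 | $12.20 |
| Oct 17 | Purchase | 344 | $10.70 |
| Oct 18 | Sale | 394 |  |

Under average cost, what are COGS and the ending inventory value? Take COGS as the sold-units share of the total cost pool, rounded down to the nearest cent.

COGS = $5,047.90; ending inventory = $10,659.55

Oct 18, sell 394: 394/1226 × $15,707.45 → $5,047.90
Ending inventory (cost pool remaining) = $10,659.55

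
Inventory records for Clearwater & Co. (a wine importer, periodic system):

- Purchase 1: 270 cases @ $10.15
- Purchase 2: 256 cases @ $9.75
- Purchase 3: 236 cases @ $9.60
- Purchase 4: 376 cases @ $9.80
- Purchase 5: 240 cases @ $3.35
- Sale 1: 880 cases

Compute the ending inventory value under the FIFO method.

Ending inventory = $3,332.40

Sale 1 (880) [FIFO — oldest first]: 270 @ $10.15 + 256 @ $9.75 + 236 @ $9.60 + 118 @ $9.80 = $8,658.50
Ending inventory: 258 @ $9.80 + 240 @ $3.35 = $3,332.40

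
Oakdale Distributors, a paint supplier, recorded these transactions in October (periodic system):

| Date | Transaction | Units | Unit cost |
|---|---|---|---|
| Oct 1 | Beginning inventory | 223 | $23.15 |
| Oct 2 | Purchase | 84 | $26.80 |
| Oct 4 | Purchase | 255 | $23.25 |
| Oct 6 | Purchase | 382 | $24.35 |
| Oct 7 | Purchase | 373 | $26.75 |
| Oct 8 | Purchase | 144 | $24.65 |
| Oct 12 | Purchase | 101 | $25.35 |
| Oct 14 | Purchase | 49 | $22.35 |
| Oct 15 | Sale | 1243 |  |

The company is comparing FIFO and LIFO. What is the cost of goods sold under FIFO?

FIFO COGS: 223 @ $23.15 + 84 @ $26.80 + 255 @ $23.25 + 382 @ $24.35 + 299 @ $26.75 = $30,642.35
LIFO COGS: 49 @ $22.35 + 101 @ $25.35 + 144 @ $24.65 + 373 @ $26.75 + 382 @ $24.35 + 194 @ $23.25 = $30,995.05

COGS = $30,642.35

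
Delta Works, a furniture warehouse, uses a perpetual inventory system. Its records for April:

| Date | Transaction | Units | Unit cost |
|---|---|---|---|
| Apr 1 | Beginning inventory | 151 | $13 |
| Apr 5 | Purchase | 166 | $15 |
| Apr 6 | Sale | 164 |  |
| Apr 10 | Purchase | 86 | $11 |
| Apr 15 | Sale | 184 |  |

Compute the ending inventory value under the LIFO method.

Apr 6, 164 sold [LIFO — newest first]: 164 @ $15 = $2,460
Apr 15, 184 sold [LIFO — newest first]: 86 @ $11 + 2 @ $15 + 96 @ $13 = $2,224
Total COGS = $2,460 + $2,224 = $4,684
Ending inventory: 55 @ $13 = $715
Check: goods available $5,399 = COGS $4,684 + ending $715

Ending inventory = $715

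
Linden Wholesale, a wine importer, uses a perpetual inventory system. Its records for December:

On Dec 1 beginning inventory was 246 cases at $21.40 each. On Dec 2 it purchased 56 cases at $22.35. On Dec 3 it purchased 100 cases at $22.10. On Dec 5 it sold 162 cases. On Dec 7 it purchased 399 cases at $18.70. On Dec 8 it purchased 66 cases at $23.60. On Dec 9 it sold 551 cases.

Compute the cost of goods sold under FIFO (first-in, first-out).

COGS = $14,541.70

Dec 5, 162 sold [FIFO — oldest first]: 162 @ $21.40 = $3,466.80
Dec 9, 551 sold [FIFO — oldest first]: 84 @ $21.40 + 56 @ $22.35 + 100 @ $22.10 + 311 @ $18.70 = $11,074.90
Total COGS = $3,466.80 + $11,074.90 = $14,541.70
Ending inventory: 88 @ $18.70 + 66 @ $23.60 = $3,203.20
Check: goods available $17,744.90 = COGS $14,541.70 + ending $3,203.20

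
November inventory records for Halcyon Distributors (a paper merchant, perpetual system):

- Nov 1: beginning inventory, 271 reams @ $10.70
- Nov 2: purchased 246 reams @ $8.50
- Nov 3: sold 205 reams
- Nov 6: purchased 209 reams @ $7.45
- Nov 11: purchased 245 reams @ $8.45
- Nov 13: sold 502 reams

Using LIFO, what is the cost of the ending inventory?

Nov 3, 205 sold [LIFO — newest first]: 205 @ $8.50 = $1,742.50
Nov 13, 502 sold [LIFO — newest first]: 245 @ $8.45 + 209 @ $7.45 + 41 @ $8.50 + 7 @ $10.70 = $4,050.70
Total COGS = $1,742.50 + $4,050.70 = $5,793.20
Ending inventory: 264 @ $10.70 = $2,824.80

Ending inventory = $2,824.80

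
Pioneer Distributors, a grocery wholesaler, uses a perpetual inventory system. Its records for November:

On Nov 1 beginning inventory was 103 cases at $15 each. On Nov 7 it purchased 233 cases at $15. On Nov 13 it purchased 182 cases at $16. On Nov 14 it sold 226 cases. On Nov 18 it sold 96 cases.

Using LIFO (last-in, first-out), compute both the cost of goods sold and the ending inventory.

Nov 14, 226 sold [LIFO — newest first]: 182 @ $16 + 44 @ $15 = $3,572
Nov 18, 96 sold [LIFO — newest first]: 96 @ $15 = $1,440
Total COGS = $3,572 + $1,440 = $5,012
Ending inventory: 103 @ $15 + 93 @ $15 = $2,940
Check: goods available $7,952 = COGS $5,012 + ending $2,940

COGS = $5,012; ending inventory = $2,940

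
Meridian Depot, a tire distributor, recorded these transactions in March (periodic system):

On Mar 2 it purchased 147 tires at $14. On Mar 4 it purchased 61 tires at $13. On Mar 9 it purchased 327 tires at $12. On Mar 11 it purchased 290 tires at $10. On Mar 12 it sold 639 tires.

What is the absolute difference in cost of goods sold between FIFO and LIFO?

$705

FIFO COGS: 147 @ $14 + 61 @ $13 + 327 @ $12 + 104 @ $10 = $7,815
LIFO COGS: 290 @ $10 + 327 @ $12 + 22 @ $13 = $7,110
Difference = |$7,815 − $7,110| = $705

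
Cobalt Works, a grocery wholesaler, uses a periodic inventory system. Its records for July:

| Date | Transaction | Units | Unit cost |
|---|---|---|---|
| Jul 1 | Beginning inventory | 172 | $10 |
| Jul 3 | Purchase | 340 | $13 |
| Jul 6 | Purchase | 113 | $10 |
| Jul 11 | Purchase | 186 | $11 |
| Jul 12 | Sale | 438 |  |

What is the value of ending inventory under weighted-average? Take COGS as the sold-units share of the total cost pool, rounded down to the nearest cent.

Jul 12, sell 438: 438/811 × $9,316.00 → $5,031.32
Ending inventory (cost pool remaining) = $4,284.68

Ending inventory = $4,284.68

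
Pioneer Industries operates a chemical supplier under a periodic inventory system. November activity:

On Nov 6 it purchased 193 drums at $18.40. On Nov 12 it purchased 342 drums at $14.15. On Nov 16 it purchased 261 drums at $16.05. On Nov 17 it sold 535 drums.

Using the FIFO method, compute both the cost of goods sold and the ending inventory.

Nov 17, 535 sold [FIFO — oldest first]: 193 @ $18.40 + 342 @ $14.15 = $8,390.50
Ending inventory: 261 @ $16.05 = $4,189.05

COGS = $8,390.50; ending inventory = $4,189.05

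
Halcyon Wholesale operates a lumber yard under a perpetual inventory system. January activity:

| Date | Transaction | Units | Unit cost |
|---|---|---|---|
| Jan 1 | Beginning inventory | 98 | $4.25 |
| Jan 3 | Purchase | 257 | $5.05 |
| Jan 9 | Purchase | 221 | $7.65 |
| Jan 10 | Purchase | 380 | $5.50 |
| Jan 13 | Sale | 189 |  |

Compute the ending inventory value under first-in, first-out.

Ending inventory = $4,618.95

Jan 13, 189 sold [FIFO — oldest first]: 98 @ $4.25 + 91 @ $5.05 = $876.05
Ending inventory: 166 @ $5.05 + 221 @ $7.65 + 380 @ $5.50 = $4,618.95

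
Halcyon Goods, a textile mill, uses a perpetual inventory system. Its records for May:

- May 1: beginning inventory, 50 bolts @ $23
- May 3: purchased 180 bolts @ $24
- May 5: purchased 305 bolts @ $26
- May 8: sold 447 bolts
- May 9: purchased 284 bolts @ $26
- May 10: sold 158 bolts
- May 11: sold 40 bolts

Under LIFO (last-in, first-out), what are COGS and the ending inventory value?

COGS = $16,486; ending inventory = $4,298

May 8, 447 sold [LIFO — newest first]: 305 @ $26 + 142 @ $24 = $11,338
May 10, 158 sold [LIFO — newest first]: 158 @ $26 = $4,108
May 11, 40 sold [LIFO — newest first]: 40 @ $26 = $1,040
Total COGS = $11,338 + $4,108 + $1,040 = $16,486
Ending inventory: 50 @ $23 + 38 @ $24 + 86 @ $26 = $4,298
Check: goods available $20,784 = COGS $16,486 + ending $4,298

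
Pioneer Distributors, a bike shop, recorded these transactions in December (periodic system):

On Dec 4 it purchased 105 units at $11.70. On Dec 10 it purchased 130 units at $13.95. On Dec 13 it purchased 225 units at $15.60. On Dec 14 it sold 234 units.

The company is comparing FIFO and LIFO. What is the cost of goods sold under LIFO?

COGS = $3,635.55

FIFO COGS: 105 @ $11.70 + 129 @ $13.95 = $3,028.05
LIFO COGS: 225 @ $15.60 + 9 @ $13.95 = $3,635.55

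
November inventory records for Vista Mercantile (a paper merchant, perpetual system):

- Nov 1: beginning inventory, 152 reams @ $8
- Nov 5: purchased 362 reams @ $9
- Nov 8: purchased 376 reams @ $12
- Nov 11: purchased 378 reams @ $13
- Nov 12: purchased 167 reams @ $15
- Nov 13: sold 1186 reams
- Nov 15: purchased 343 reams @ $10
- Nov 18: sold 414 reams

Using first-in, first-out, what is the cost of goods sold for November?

COGS = $18,055

Nov 13, 1186 sold [FIFO — oldest first]: 152 @ $8 + 362 @ $9 + 376 @ $12 + 296 @ $13 = $12,834
Nov 18, 414 sold [FIFO — oldest first]: 82 @ $13 + 167 @ $15 + 165 @ $10 = $5,221
Total COGS = $12,834 + $5,221 = $18,055
Ending inventory: 178 @ $10 = $1,780
Check: goods available $19,835 = COGS $18,055 + ending $1,780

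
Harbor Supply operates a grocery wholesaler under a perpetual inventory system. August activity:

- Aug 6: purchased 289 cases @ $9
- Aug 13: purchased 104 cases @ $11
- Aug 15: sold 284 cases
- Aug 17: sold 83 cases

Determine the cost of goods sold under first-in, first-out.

COGS = $3,459

Aug 15, 284 sold [FIFO — oldest first]: 284 @ $9 = $2,556
Aug 17, 83 sold [FIFO — oldest first]: 5 @ $9 + 78 @ $11 = $903
Total COGS = $2,556 + $903 = $3,459
Ending inventory: 26 @ $11 = $286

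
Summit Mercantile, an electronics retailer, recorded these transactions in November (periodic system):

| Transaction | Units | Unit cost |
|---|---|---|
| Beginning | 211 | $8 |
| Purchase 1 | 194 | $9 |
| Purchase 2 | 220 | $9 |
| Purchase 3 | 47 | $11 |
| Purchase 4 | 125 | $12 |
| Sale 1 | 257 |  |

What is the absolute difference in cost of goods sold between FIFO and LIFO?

FIFO COGS: 211 @ $8 + 46 @ $9 = $2,102
LIFO COGS: 125 @ $12 + 47 @ $11 + 85 @ $9 = $2,782
Difference = |$2,102 − $2,782| = $680

$680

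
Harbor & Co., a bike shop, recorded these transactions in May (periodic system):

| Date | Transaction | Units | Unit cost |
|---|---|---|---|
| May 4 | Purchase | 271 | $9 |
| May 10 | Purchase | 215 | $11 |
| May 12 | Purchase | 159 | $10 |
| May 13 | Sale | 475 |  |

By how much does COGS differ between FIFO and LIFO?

$181

FIFO COGS: 271 @ $9 + 204 @ $11 = $4,683
LIFO COGS: 159 @ $10 + 215 @ $11 + 101 @ $9 = $4,864
Difference = |$4,683 − $4,864| = $181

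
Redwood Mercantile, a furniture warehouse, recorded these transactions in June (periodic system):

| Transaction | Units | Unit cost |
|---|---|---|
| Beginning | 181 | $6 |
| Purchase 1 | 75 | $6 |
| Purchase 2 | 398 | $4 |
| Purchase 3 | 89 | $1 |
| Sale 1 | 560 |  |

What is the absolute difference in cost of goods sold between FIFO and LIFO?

FIFO COGS: 181 @ $6 + 75 @ $6 + 304 @ $4 = $2,752
LIFO COGS: 89 @ $1 + 398 @ $4 + 73 @ $6 = $2,119
Difference = |$2,752 − $2,119| = $633

$633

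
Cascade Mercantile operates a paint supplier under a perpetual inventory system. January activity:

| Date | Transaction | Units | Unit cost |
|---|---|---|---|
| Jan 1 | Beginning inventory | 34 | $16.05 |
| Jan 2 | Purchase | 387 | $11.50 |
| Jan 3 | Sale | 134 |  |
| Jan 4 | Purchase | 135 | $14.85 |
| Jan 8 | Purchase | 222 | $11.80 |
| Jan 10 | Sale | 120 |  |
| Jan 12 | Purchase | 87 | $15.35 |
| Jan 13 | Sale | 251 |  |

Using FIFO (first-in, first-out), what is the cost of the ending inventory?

Ending inventory = $4,712.40

Jan 3, 134 sold [FIFO — oldest first]: 34 @ $16.05 + 100 @ $11.50 = $1,695.70
Jan 10, 120 sold [FIFO — oldest first]: 120 @ $11.50 = $1,380.00
Jan 13, 251 sold [FIFO — oldest first]: 167 @ $11.50 + 84 @ $14.85 = $3,167.90
Total COGS = $1,695.70 + $1,380.00 + $3,167.90 = $6,243.60
Ending inventory: 51 @ $14.85 + 222 @ $11.80 + 87 @ $15.35 = $4,712.40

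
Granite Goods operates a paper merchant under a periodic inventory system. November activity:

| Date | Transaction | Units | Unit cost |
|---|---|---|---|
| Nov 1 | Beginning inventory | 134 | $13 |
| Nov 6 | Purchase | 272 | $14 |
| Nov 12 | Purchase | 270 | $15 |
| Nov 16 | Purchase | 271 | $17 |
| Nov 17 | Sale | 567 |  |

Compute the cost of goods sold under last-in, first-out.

Nov 17, 567 sold [LIFO — newest first]: 271 @ $17 + 270 @ $15 + 26 @ $14 = $9,021
Ending inventory: 134 @ $13 + 246 @ $14 = $5,186

COGS = $9,021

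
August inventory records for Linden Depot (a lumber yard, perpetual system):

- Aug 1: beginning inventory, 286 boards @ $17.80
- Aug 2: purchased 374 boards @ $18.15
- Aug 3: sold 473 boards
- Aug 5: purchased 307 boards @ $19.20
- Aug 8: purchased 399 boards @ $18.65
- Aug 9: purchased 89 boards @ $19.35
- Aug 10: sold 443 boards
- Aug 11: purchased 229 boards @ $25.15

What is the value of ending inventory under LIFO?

Ending inventory = $15,821.60

Aug 3, 473 sold [LIFO — newest first]: 374 @ $18.15 + 99 @ $17.80 = $8,550.30
Aug 10, 443 sold [LIFO — newest first]: 89 @ $19.35 + 354 @ $18.65 = $8,324.25
Total COGS = $8,550.30 + $8,324.25 = $16,874.55
Ending inventory: 187 @ $17.80 + 307 @ $19.20 + 45 @ $18.65 + 229 @ $25.15 = $15,821.60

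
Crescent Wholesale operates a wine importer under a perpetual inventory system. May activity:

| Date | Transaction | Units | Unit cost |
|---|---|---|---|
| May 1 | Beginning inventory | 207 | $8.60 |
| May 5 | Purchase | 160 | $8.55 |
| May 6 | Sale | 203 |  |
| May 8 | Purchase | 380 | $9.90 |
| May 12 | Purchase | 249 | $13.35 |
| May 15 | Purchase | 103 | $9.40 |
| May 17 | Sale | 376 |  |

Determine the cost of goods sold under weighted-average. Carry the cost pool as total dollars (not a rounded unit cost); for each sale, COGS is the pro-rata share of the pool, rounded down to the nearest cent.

After May 1: 207 on hand, pool $1,780.20 (≈ $8.6000 each)
After May 5: 367 on hand, pool $3,148.20 (≈ $8.5782 each)
May 6, sell 203: 203/367 × $3,148.20 → $1,741.37
After May 8: 544 on hand, pool $5,168.83 (≈ $9.5015 each)
After May 12: 793 on hand, pool $8,492.98 (≈ $10.7099 each)
After May 15: 896 on hand, pool $9,461.18 (≈ $10.5594 each)
May 17, sell 376: 376/896 × $9,461.18 → $3,970.31
Total COGS = $1,741.37 + $3,970.31 = $5,711.68
Ending inventory (cost pool remaining) = $5,490.87

COGS = $5,711.68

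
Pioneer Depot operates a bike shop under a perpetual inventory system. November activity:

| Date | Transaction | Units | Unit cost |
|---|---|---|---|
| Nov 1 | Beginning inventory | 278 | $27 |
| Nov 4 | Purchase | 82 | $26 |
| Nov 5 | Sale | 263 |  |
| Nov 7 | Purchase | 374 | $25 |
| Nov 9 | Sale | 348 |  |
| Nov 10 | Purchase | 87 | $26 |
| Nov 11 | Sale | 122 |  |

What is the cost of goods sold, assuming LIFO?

Nov 5, 263 sold [LIFO — newest first]: 82 @ $26 + 181 @ $27 = $7,019
Nov 9, 348 sold [LIFO — newest first]: 348 @ $25 = $8,700
Nov 11, 122 sold [LIFO — newest first]: 87 @ $26 + 26 @ $25 + 9 @ $27 = $3,155
Total COGS = $7,019 + $8,700 + $3,155 = $18,874
Ending inventory: 88 @ $27 = $2,376
Check: goods available $21,250 = COGS $18,874 + ending $2,376

COGS = $18,874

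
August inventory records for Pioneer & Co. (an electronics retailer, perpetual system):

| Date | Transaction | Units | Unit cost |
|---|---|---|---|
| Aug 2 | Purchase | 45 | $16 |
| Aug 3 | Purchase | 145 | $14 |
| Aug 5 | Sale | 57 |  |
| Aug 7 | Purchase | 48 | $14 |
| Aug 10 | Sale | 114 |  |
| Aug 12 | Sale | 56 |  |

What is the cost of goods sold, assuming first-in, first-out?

COGS = $3,268

Aug 5, 57 sold [FIFO — oldest first]: 45 @ $16 + 12 @ $14 = $888
Aug 10, 114 sold [FIFO — oldest first]: 114 @ $14 = $1,596
Aug 12, 56 sold [FIFO — oldest first]: 19 @ $14 + 37 @ $14 = $784
Total COGS = $888 + $1,596 + $784 = $3,268
Ending inventory: 11 @ $14 = $154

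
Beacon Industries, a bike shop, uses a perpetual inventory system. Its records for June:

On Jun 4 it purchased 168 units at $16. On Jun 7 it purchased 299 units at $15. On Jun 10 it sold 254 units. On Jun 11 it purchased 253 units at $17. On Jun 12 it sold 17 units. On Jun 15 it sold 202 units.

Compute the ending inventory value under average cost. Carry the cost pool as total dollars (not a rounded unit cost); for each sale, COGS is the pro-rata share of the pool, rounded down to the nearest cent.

Ending inventory = $4,013.83

After Jun 4: 168 on hand, pool $2,688.00 (≈ $16.0000 each)
After Jun 7: 467 on hand, pool $7,173.00 (≈ $15.3597 each)
Jun 10, sell 254: 254/467 × $7,173.00 → $3,901.37
After Jun 11: 466 on hand, pool $7,572.63 (≈ $16.2503 each)
Jun 12, sell 17: 17/466 × $7,572.63 → $276.25
Jun 15, sell 202: 202/449 × $7,296.38 → $3,282.55
Total COGS = $3,901.37 + $276.25 + $3,282.55 = $7,460.17
Ending inventory (cost pool remaining) = $4,013.83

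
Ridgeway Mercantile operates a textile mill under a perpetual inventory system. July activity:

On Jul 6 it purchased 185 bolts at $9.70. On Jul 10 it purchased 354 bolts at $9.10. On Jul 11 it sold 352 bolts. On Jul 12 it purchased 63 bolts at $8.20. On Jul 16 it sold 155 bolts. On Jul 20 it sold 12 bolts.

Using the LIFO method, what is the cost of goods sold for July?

Jul 11, 352 sold [LIFO — newest first]: 352 @ $9.10 = $3,203.20
Jul 16, 155 sold [LIFO — newest first]: 63 @ $8.20 + 2 @ $9.10 + 90 @ $9.70 = $1,407.80
Jul 20, 12 sold [LIFO — newest first]: 12 @ $9.70 = $116.40
Total COGS = $3,203.20 + $1,407.80 + $116.40 = $4,727.40
Ending inventory: 83 @ $9.70 = $805.10

COGS = $4,727.40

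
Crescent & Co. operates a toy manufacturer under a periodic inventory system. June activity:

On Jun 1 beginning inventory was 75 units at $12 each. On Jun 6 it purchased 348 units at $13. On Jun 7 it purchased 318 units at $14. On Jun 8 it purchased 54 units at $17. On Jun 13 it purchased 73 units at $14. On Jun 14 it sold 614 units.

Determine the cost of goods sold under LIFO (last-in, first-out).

Jun 14, 614 sold [LIFO — newest first]: 73 @ $14 + 54 @ $17 + 318 @ $14 + 169 @ $13 = $8,589
Ending inventory: 75 @ $12 + 179 @ $13 = $3,227
Check: goods available $11,816 = COGS $8,589 + ending $3,227

COGS = $8,589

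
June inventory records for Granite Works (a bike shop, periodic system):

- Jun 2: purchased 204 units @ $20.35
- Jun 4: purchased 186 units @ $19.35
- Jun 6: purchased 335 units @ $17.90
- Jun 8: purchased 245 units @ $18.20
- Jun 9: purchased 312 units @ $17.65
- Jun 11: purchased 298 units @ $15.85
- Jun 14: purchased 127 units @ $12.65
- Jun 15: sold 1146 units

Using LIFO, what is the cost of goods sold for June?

Jun 15, 1146 sold [LIFO — newest first]: 127 @ $12.65 + 298 @ $15.85 + 312 @ $17.65 + 245 @ $18.20 + 164 @ $17.90 = $19,231.25
Ending inventory: 204 @ $20.35 + 186 @ $19.35 + 171 @ $17.90 = $10,811.40
Check: goods available $30,042.65 = COGS $19,231.25 + ending $10,811.40

COGS = $19,231.25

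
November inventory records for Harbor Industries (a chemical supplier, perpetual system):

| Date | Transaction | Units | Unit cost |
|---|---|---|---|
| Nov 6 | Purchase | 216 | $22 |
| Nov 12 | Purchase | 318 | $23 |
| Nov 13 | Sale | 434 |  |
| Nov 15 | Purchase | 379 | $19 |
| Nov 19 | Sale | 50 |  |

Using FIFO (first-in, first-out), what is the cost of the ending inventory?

Ending inventory = $8,351

Nov 13, 434 sold [FIFO — oldest first]: 216 @ $22 + 218 @ $23 = $9,766
Nov 19, 50 sold [FIFO — oldest first]: 50 @ $23 = $1,150
Total COGS = $9,766 + $1,150 = $10,916
Ending inventory: 50 @ $23 + 379 @ $19 = $8,351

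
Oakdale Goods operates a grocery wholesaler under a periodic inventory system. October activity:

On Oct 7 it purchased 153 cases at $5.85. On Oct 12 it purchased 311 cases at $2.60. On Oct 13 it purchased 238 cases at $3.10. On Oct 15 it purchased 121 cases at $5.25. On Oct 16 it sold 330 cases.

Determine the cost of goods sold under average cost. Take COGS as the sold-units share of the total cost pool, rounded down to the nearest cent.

COGS = $1,233.67

Oct 16, sell 330: 330/823 × $3,076.70 → $1,233.67
Ending inventory (cost pool remaining) = $1,843.03
Check: goods available $3,076.70 = COGS $1,233.67 + ending $1,843.03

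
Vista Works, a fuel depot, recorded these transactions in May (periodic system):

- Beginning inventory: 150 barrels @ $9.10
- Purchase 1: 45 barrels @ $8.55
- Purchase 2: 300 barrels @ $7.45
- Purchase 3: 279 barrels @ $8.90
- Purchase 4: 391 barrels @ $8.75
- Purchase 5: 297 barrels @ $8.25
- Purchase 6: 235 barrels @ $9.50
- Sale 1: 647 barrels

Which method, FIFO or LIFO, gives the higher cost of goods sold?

FIFO COGS: 150 @ $9.10 + 45 @ $8.55 + 300 @ $7.45 + 152 @ $8.90 = $5,337.55
LIFO COGS: 235 @ $9.50 + 297 @ $8.25 + 115 @ $8.75 = $5,689.00

LIFO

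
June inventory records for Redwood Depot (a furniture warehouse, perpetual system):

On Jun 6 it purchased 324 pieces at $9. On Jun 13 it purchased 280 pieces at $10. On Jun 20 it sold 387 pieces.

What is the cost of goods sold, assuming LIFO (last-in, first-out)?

COGS = $3,763

Jun 20, 387 sold [LIFO — newest first]: 280 @ $10 + 107 @ $9 = $3,763
Ending inventory: 217 @ $9 = $1,953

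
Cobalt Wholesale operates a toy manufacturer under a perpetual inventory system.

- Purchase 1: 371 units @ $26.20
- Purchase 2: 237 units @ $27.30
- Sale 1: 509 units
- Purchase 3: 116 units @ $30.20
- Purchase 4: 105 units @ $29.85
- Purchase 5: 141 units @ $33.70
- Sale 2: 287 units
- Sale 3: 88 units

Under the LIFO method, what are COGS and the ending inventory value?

Sale 1 (509) [LIFO — newest first]: 237 @ $27.30 + 272 @ $26.20 = $13,596.50
Sale 2 (287) [LIFO — newest first]: 141 @ $33.70 + 105 @ $29.85 + 41 @ $30.20 = $9,124.15
Sale 3 (88) [LIFO — newest first]: 75 @ $30.20 + 13 @ $26.20 = $2,605.60
Total COGS = $13,596.50 + $9,124.15 + $2,605.60 = $25,326.25
Ending inventory: 86 @ $26.20 = $2,253.20

COGS = $25,326.25; ending inventory = $2,253.20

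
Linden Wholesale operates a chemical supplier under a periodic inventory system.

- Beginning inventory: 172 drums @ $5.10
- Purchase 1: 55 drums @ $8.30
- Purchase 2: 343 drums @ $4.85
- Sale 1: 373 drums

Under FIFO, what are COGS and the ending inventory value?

COGS = $2,041.80; ending inventory = $955.45

Sale 1 (373) [FIFO — oldest first]: 172 @ $5.10 + 55 @ $8.30 + 146 @ $4.85 = $2,041.80
Ending inventory: 197 @ $4.85 = $955.45
Check: goods available $2,997.25 = COGS $2,041.80 + ending $955.45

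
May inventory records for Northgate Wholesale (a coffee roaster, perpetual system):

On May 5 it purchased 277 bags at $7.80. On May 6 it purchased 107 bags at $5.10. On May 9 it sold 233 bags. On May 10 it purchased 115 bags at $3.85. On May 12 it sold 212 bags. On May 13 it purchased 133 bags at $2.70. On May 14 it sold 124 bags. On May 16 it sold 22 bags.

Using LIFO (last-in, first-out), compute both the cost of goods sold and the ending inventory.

COGS = $3,188.35; ending inventory = $319.80

May 9, 233 sold [LIFO — newest first]: 107 @ $5.10 + 126 @ $7.80 = $1,528.50
May 12, 212 sold [LIFO — newest first]: 115 @ $3.85 + 97 @ $7.80 = $1,199.35
May 14, 124 sold [LIFO — newest first]: 124 @ $2.70 = $334.80
May 16, 22 sold [LIFO — newest first]: 9 @ $2.70 + 13 @ $7.80 = $125.70
Total COGS = $1,528.50 + $1,199.35 + $334.80 + $125.70 = $3,188.35
Ending inventory: 41 @ $7.80 = $319.80
Check: goods available $3,508.15 = COGS $3,188.35 + ending $319.80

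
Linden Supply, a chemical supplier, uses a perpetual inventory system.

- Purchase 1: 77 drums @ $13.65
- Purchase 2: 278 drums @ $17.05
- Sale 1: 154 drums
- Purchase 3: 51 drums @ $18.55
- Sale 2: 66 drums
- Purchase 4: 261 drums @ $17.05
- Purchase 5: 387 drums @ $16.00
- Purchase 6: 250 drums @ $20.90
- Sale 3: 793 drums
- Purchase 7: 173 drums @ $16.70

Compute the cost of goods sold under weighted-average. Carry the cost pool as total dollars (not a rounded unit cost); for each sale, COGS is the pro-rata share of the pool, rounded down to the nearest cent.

After Purchase 1: 77 on hand, pool $1,051.05 (≈ $13.6500 each)
After Purchase 2: 355 on hand, pool $5,790.95 (≈ $16.3125 each)
Sale 1, sell 154: 154/355 × $5,790.95 → $2,512.13
After Purchase 3: 252 on hand, pool $4,224.87 (≈ $16.7654 each)
Sale 2, sell 66: 66/252 × $4,224.87 → $1,106.51
After Purchase 4: 447 on hand, pool $7,568.41 (≈ $16.9316 each)
After Purchase 5: 834 on hand, pool $13,760.41 (≈ $16.4993 each)
After Purchase 6: 1084 on hand, pool $18,985.41 (≈ $17.5142 each)
Sale 3, sell 793: 793/1084 × $18,985.41 → $13,888.77
After Purchase 7: 464 on hand, pool $7,985.74 (≈ $17.2106 each)
Total COGS = $2,512.13 + $1,106.51 + $13,888.77 = $17,507.41
Ending inventory (cost pool remaining) = $7,985.74

COGS = $17,507.41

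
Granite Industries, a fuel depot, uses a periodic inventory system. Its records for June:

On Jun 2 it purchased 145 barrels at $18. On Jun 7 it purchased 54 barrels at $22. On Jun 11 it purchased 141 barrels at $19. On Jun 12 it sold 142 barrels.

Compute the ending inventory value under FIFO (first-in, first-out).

Jun 12, 142 sold [FIFO — oldest first]: 142 @ $18 = $2,556
Ending inventory: 3 @ $18 + 54 @ $22 + 141 @ $19 = $3,921

Ending inventory = $3,921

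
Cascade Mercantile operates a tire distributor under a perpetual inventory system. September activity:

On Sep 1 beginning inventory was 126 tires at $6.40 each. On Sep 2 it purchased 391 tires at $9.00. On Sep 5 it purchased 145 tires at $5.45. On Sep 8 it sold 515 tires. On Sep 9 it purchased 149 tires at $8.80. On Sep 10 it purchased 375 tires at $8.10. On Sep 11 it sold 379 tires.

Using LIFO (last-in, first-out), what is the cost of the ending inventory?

Sep 8, 515 sold [LIFO — newest first]: 145 @ $5.45 + 370 @ $9.00 = $4,120.25
Sep 11, 379 sold [LIFO — newest first]: 375 @ $8.10 + 4 @ $8.80 = $3,072.70
Total COGS = $4,120.25 + $3,072.70 = $7,192.95
Ending inventory: 126 @ $6.40 + 21 @ $9.00 + 145 @ $8.80 = $2,271.40

Ending inventory = $2,271.40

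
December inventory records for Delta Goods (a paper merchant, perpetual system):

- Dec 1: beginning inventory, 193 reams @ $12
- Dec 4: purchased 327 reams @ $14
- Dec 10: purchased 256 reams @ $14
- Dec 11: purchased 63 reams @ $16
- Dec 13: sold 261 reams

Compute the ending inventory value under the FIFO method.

Dec 13, 261 sold [FIFO — oldest first]: 193 @ $12 + 68 @ $14 = $3,268
Ending inventory: 259 @ $14 + 256 @ $14 + 63 @ $16 = $8,218
Check: goods available $11,486 = COGS $3,268 + ending $8,218

Ending inventory = $8,218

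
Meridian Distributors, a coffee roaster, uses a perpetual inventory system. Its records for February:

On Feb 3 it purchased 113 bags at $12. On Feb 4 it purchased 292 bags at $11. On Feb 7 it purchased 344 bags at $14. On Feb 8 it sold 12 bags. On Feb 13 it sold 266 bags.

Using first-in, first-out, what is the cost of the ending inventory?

Ending inventory = $6,213

Feb 8, 12 sold [FIFO — oldest first]: 12 @ $12 = $144
Feb 13, 266 sold [FIFO — oldest first]: 101 @ $12 + 165 @ $11 = $3,027
Total COGS = $144 + $3,027 = $3,171
Ending inventory: 127 @ $11 + 344 @ $14 = $6,213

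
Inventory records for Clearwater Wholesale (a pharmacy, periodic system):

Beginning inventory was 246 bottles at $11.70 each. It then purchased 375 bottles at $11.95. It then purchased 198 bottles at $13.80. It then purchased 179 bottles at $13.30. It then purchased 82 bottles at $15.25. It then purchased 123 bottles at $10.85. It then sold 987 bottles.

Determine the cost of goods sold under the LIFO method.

COGS = $12,530.40

Sale 1 (987) [LIFO — newest first]: 123 @ $10.85 + 82 @ $15.25 + 179 @ $13.30 + 198 @ $13.80 + 375 @ $11.95 + 30 @ $11.70 = $12,530.40
Ending inventory: 216 @ $11.70 = $2,527.20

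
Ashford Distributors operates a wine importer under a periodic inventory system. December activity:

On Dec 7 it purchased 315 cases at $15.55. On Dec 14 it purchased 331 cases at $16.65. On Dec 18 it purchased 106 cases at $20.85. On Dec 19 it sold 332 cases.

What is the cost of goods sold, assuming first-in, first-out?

Dec 19, 332 sold [FIFO — oldest first]: 315 @ $15.55 + 17 @ $16.65 = $5,181.30
Ending inventory: 314 @ $16.65 + 106 @ $20.85 = $7,438.20
Check: goods available $12,619.50 = COGS $5,181.30 + ending $7,438.20

COGS = $5,181.30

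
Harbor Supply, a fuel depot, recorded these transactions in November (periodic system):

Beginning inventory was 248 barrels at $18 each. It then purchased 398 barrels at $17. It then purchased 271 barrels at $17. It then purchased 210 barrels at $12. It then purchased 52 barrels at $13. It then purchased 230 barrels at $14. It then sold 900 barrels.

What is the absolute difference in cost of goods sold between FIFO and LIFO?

FIFO COGS: 248 @ $18 + 398 @ $17 + 254 @ $17 = $15,548
LIFO COGS: 230 @ $14 + 52 @ $13 + 210 @ $12 + 271 @ $17 + 137 @ $17 = $13,352
Difference = |$15,548 − $13,352| = $2,196

$2,196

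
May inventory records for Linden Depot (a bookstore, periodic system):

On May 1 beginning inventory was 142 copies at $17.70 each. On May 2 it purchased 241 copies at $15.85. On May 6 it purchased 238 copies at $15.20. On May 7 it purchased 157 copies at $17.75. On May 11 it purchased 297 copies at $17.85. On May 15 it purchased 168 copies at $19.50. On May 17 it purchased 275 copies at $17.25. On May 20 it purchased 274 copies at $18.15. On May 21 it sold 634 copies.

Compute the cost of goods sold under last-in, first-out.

COGS = $11,374.35

May 21, 634 sold [LIFO — newest first]: 274 @ $18.15 + 275 @ $17.25 + 85 @ $19.50 = $11,374.35
Ending inventory: 142 @ $17.70 + 241 @ $15.85 + 238 @ $15.20 + 157 @ $17.75 + 297 @ $17.85 + 83 @ $19.50 = $19,657.55
Check: goods available $31,031.90 = COGS $11,374.35 + ending $19,657.55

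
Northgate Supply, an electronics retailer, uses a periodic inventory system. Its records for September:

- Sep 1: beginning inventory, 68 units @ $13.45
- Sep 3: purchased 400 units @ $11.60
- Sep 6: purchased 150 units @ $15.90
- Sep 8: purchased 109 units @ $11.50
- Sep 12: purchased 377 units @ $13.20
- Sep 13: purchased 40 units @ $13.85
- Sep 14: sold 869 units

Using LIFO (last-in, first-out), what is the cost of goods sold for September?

COGS = $11,407.70

Sep 14, 869 sold [LIFO — newest first]: 40 @ $13.85 + 377 @ $13.20 + 109 @ $11.50 + 150 @ $15.90 + 193 @ $11.60 = $11,407.70
Ending inventory: 68 @ $13.45 + 207 @ $11.60 = $3,315.80
Check: goods available $14,723.50 = COGS $11,407.70 + ending $3,315.80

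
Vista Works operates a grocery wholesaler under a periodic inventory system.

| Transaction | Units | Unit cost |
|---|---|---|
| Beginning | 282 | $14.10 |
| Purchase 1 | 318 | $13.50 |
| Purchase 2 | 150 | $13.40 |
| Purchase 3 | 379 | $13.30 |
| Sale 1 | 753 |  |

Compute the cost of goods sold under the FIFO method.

COGS = $10,319.10

Sale 1 (753) [FIFO — oldest first]: 282 @ $14.10 + 318 @ $13.50 + 150 @ $13.40 + 3 @ $13.30 = $10,319.10
Ending inventory: 376 @ $13.30 = $5,000.80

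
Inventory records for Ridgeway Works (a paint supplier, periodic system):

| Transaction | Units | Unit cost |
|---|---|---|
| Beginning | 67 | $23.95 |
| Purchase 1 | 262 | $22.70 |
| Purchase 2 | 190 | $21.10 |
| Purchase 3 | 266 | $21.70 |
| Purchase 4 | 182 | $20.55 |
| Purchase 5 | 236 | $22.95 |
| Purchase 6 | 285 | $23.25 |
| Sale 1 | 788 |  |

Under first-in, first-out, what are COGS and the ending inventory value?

Sale 1 (788) [FIFO — oldest first]: 67 @ $23.95 + 262 @ $22.70 + 190 @ $21.10 + 266 @ $21.70 + 3 @ $20.55 = $17,394.90
Ending inventory: 179 @ $20.55 + 236 @ $22.95 + 285 @ $23.25 = $15,720.90

COGS = $17,394.90; ending inventory = $15,720.90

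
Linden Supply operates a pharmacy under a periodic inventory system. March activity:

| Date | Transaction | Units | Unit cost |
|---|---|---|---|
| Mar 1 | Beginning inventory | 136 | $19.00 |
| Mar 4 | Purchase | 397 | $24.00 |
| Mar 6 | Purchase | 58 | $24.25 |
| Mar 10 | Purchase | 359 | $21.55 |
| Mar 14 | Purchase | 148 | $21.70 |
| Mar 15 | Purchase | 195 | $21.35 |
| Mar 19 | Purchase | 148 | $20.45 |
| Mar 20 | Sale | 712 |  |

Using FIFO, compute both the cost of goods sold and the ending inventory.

COGS = $16,126.05; ending inventory = $15,530.35

Mar 20, 712 sold [FIFO — oldest first]: 136 @ $19.00 + 397 @ $24.00 + 58 @ $24.25 + 121 @ $21.55 = $16,126.05
Ending inventory: 238 @ $21.55 + 148 @ $21.70 + 195 @ $21.35 + 148 @ $20.45 = $15,530.35
Check: goods available $31,656.40 = COGS $16,126.05 + ending $15,530.35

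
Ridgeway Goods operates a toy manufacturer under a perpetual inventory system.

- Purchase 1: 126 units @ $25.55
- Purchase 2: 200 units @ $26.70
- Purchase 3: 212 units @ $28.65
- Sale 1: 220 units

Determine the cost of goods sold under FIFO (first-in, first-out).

COGS = $5,729.10

Sale 1 (220) [FIFO — oldest first]: 126 @ $25.55 + 94 @ $26.70 = $5,729.10
Ending inventory: 106 @ $26.70 + 212 @ $28.65 = $8,904.00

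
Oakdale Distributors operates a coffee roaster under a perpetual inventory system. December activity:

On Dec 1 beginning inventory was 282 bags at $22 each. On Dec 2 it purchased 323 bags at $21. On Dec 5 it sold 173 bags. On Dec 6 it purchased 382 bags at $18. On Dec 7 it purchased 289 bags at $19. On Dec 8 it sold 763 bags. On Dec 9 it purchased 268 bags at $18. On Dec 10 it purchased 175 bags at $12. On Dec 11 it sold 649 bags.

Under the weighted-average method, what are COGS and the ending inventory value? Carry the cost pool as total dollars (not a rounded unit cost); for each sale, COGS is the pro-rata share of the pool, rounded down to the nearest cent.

COGS = $29,951.45; ending inventory = $2,326.55

After Dec 1: 282 on hand, pool $6,204.00 (≈ $22.0000 each)
After Dec 2: 605 on hand, pool $12,987.00 (≈ $21.4661 each)
Dec 5, sell 173: 173/605 × $12,987.00 → $3,713.63
After Dec 6: 814 on hand, pool $16,149.37 (≈ $19.8395 each)
After Dec 7: 1103 on hand, pool $21,640.37 (≈ $19.6196 each)
Dec 8, sell 763: 763/1103 × $21,640.37 → $14,969.72
After Dec 9: 608 on hand, pool $11,494.65 (≈ $18.9057 each)
After Dec 10: 783 on hand, pool $13,594.65 (≈ $17.3623 each)
Dec 11, sell 649: 649/783 × $13,594.65 → $11,268.10
Total COGS = $3,713.63 + $14,969.72 + $11,268.10 = $29,951.45
Ending inventory (cost pool remaining) = $2,326.55
Check: goods available $32,278.00 = COGS $29,951.45 + ending $2,326.55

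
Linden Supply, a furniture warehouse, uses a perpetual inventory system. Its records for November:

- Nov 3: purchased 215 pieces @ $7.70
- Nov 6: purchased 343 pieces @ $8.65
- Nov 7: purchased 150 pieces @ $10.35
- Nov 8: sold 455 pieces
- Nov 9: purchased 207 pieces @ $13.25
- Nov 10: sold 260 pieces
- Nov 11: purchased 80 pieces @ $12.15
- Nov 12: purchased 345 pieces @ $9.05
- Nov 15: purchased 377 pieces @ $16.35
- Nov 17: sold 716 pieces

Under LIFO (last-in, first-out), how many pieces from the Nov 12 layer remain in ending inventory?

Nov 8, 455 sold [LIFO — newest first]: 150 @ $10.35 + 305 @ $8.65 = $4,190.75
Nov 10, 260 sold [LIFO — newest first]: 207 @ $13.25 + 38 @ $8.65 + 15 @ $7.70 = $3,186.95
Nov 17, 716 sold [LIFO — newest first]: 377 @ $16.35 + 339 @ $9.05 = $9,231.90
Total COGS = $4,190.75 + $3,186.95 + $9,231.90 = $16,609.60
Ending inventory: 200 @ $7.70 + 80 @ $12.15 + 6 @ $9.05 = $2,566.30

6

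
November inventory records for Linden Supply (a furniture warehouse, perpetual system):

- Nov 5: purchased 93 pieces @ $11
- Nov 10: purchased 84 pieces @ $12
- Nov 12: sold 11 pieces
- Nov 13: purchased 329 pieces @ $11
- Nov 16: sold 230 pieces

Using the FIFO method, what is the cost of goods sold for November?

Nov 12, 11 sold [FIFO — oldest first]: 11 @ $11 = $121
Nov 16, 230 sold [FIFO — oldest first]: 82 @ $11 + 84 @ $12 + 64 @ $11 = $2,614
Total COGS = $121 + $2,614 = $2,735
Ending inventory: 265 @ $11 = $2,915

COGS = $2,735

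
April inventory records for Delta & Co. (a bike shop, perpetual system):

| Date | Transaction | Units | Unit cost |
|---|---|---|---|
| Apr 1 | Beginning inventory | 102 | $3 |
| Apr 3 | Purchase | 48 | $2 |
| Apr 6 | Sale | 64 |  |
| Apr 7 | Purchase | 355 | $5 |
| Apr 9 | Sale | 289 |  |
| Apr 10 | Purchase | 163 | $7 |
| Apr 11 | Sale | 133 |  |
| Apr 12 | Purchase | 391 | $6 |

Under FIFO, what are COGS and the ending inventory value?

Apr 6, 64 sold [FIFO — oldest first]: 64 @ $3 = $192
Apr 9, 289 sold [FIFO — oldest first]: 38 @ $3 + 48 @ $2 + 203 @ $5 = $1,225
Apr 11, 133 sold [FIFO — oldest first]: 133 @ $5 = $665
Total COGS = $192 + $1,225 + $665 = $2,082
Ending inventory: 19 @ $5 + 163 @ $7 + 391 @ $6 = $3,582

COGS = $2,082; ending inventory = $3,582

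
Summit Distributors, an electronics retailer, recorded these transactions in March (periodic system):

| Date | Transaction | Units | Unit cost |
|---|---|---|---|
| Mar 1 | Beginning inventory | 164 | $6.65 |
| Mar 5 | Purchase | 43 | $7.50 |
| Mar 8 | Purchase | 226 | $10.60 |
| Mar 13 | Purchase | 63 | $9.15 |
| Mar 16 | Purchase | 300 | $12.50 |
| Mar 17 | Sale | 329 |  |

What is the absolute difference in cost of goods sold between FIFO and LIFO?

$1,309.05

FIFO COGS: 164 @ $6.65 + 43 @ $7.50 + 122 @ $10.60 = $2,706.30
LIFO COGS: 300 @ $12.50 + 29 @ $9.15 = $4,015.35
Difference = |$2,706.30 − $4,015.35| = $1,309.05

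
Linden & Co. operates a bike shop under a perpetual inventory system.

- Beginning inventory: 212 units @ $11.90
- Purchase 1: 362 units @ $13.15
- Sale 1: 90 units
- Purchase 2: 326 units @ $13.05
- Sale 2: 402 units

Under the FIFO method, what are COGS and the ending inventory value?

COGS = $6,204.80; ending inventory = $5,332.60

Sale 1 (90) [FIFO — oldest first]: 90 @ $11.90 = $1,071.00
Sale 2 (402) [FIFO — oldest first]: 122 @ $11.90 + 280 @ $13.15 = $5,133.80
Total COGS = $1,071.00 + $5,133.80 = $6,204.80
Ending inventory: 82 @ $13.15 + 326 @ $13.05 = $5,332.60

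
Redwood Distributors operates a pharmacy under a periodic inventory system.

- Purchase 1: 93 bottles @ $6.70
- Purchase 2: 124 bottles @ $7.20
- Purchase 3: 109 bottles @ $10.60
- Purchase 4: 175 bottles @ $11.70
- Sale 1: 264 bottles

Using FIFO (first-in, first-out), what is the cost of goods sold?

COGS = $2,014.10

Sale 1 (264) [FIFO — oldest first]: 93 @ $6.70 + 124 @ $7.20 + 47 @ $10.60 = $2,014.10
Ending inventory: 62 @ $10.60 + 175 @ $11.70 = $2,704.70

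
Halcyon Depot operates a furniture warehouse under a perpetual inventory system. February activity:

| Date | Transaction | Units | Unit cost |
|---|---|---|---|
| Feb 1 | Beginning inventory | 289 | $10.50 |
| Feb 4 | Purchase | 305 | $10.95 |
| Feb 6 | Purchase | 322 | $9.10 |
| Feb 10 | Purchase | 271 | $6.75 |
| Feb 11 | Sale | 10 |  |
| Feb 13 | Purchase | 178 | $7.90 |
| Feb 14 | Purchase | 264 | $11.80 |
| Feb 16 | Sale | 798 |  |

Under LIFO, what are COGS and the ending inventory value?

COGS = $7,215.15; ending inventory = $8,439.95

Feb 11, 10 sold [LIFO — newest first]: 10 @ $6.75 = $67.50
Feb 16, 798 sold [LIFO — newest first]: 264 @ $11.80 + 178 @ $7.90 + 261 @ $6.75 + 95 @ $9.10 = $7,147.65
Total COGS = $67.50 + $7,147.65 = $7,215.15
Ending inventory: 289 @ $10.50 + 305 @ $10.95 + 227 @ $9.10 = $8,439.95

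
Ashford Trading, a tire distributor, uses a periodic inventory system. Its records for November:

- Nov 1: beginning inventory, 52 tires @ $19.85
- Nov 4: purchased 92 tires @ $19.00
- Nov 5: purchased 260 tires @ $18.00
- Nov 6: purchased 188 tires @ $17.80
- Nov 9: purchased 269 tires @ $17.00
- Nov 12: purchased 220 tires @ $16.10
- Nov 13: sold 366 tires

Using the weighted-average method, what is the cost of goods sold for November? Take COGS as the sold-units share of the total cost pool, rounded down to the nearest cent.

COGS = $6,406.38

Nov 13, sell 366: 366/1081 × $18,921.60 → $6,406.38
Ending inventory (cost pool remaining) = $12,515.22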